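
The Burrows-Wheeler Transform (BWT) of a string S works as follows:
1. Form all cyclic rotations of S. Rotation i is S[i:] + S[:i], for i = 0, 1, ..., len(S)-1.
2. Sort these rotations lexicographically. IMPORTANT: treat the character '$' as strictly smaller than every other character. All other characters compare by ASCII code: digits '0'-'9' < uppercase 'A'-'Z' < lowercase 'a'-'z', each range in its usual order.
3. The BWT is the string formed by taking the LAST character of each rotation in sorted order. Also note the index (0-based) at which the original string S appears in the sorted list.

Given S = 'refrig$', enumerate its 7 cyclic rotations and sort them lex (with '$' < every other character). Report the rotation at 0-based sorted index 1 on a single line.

Answer: efrig$r

Derivation:
All 7 rotations (rotation i = S[i:]+S[:i]):
  rot[0] = refrig$
  rot[1] = efrig$r
  rot[2] = frig$re
  rot[3] = rig$ref
  rot[4] = ig$refr
  rot[5] = g$refri
  rot[6] = $refrig
Sorted (with $ < everything):
  sorted[0] = $refrig
  sorted[1] = efrig$r
  sorted[2] = frig$re
  sorted[3] = g$refri
  sorted[4] = ig$refr
  sorted[5] = refrig$
  sorted[6] = rig$ref
sorted[1] = efrig$r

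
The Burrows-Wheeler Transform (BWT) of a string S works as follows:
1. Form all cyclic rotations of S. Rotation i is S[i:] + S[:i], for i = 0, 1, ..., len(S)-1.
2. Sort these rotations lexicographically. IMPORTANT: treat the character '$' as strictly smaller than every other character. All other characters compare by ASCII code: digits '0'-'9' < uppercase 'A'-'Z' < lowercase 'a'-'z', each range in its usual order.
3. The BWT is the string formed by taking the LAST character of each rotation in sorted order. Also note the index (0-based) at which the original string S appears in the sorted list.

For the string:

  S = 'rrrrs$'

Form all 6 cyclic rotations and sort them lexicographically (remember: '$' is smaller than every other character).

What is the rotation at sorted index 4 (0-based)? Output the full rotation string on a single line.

Answer: rs$rrr

Derivation:
All 6 rotations (rotation i = S[i:]+S[:i]):
  rot[0] = rrrrs$
  rot[1] = rrrs$r
  rot[2] = rrs$rr
  rot[3] = rs$rrr
  rot[4] = s$rrrr
  rot[5] = $rrrrs
Sorted (with $ < everything):
  sorted[0] = $rrrrs
  sorted[1] = rrrrs$
  sorted[2] = rrrs$r
  sorted[3] = rrs$rr
  sorted[4] = rs$rrr
  sorted[5] = s$rrrr
sorted[4] = rs$rrr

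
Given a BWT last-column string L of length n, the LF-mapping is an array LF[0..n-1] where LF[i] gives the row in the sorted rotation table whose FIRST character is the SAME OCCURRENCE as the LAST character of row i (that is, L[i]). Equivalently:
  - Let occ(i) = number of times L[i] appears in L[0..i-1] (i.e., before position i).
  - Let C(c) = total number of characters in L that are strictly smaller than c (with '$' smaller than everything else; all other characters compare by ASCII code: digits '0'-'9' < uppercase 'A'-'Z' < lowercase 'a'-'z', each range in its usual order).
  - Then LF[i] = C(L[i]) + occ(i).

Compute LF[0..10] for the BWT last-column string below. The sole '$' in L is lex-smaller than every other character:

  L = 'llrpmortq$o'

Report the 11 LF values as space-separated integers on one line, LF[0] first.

Char counts: '$':1, 'l':2, 'm':1, 'o':2, 'p':1, 'q':1, 'r':2, 't':1
C (first-col start): C('$')=0, C('l')=1, C('m')=3, C('o')=4, C('p')=6, C('q')=7, C('r')=8, C('t')=10
L[0]='l': occ=0, LF[0]=C('l')+0=1+0=1
L[1]='l': occ=1, LF[1]=C('l')+1=1+1=2
L[2]='r': occ=0, LF[2]=C('r')+0=8+0=8
L[3]='p': occ=0, LF[3]=C('p')+0=6+0=6
L[4]='m': occ=0, LF[4]=C('m')+0=3+0=3
L[5]='o': occ=0, LF[5]=C('o')+0=4+0=4
L[6]='r': occ=1, LF[6]=C('r')+1=8+1=9
L[7]='t': occ=0, LF[7]=C('t')+0=10+0=10
L[8]='q': occ=0, LF[8]=C('q')+0=7+0=7
L[9]='$': occ=0, LF[9]=C('$')+0=0+0=0
L[10]='o': occ=1, LF[10]=C('o')+1=4+1=5

Answer: 1 2 8 6 3 4 9 10 7 0 5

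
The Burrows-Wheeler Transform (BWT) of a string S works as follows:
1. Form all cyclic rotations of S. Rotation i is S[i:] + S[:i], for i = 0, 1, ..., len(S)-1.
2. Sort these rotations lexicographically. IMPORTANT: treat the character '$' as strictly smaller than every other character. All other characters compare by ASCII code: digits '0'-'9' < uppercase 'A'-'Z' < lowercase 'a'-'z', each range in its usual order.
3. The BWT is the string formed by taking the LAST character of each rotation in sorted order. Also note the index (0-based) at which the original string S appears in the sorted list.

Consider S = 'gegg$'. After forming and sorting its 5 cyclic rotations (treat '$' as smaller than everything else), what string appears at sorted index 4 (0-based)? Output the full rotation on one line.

Answer: gg$ge

Derivation:
All 5 rotations (rotation i = S[i:]+S[:i]):
  rot[0] = gegg$
  rot[1] = egg$g
  rot[2] = gg$ge
  rot[3] = g$geg
  rot[4] = $gegg
Sorted (with $ < everything):
  sorted[0] = $gegg
  sorted[1] = egg$g
  sorted[2] = g$geg
  sorted[3] = gegg$
  sorted[4] = gg$ge
sorted[4] = gg$ge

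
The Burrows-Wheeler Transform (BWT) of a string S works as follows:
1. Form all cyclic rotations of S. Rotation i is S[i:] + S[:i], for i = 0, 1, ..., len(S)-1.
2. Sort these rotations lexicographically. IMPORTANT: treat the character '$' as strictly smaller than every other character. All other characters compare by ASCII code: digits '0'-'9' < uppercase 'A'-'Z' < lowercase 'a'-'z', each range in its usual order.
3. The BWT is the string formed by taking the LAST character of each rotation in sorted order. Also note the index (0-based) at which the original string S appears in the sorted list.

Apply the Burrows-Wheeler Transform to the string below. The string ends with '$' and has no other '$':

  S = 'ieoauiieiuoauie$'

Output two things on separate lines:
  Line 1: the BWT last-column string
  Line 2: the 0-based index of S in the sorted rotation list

Answer: eooiiiui$ueueaai
8

Derivation:
All 16 rotations (rotation i = S[i:]+S[:i]):
  rot[0] = ieoauiieiuoauie$
  rot[1] = eoauiieiuoauie$i
  rot[2] = oauiieiuoauie$ie
  rot[3] = auiieiuoauie$ieo
  rot[4] = uiieiuoauie$ieoa
  rot[5] = iieiuoauie$ieoau
  rot[6] = ieiuoauie$ieoaui
  rot[7] = eiuoauie$ieoauii
  rot[8] = iuoauie$ieoauiie
  rot[9] = uoauie$ieoauiiei
  rot[10] = oauie$ieoauiieiu
  rot[11] = auie$ieoauiieiuo
  rot[12] = uie$ieoauiieiuoa
  rot[13] = ie$ieoauiieiuoau
  rot[14] = e$ieoauiieiuoaui
  rot[15] = $ieoauiieiuoauie
Sorted (with $ < everything):
  sorted[0] = $ieoauiieiuoauie  (last char: 'e')
  sorted[1] = auie$ieoauiieiuo  (last char: 'o')
  sorted[2] = auiieiuoauie$ieo  (last char: 'o')
  sorted[3] = e$ieoauiieiuoaui  (last char: 'i')
  sorted[4] = eiuoauie$ieoauii  (last char: 'i')
  sorted[5] = eoauiieiuoauie$i  (last char: 'i')
  sorted[6] = ie$ieoauiieiuoau  (last char: 'u')
  sorted[7] = ieiuoauie$ieoaui  (last char: 'i')
  sorted[8] = ieoauiieiuoauie$  (last char: '$')
  sorted[9] = iieiuoauie$ieoau  (last char: 'u')
  sorted[10] = iuoauie$ieoauiie  (last char: 'e')
  sorted[11] = oauie$ieoauiieiu  (last char: 'u')
  sorted[12] = oauiieiuoauie$ie  (last char: 'e')
  sorted[13] = uie$ieoauiieiuoa  (last char: 'a')
  sorted[14] = uiieiuoauie$ieoa  (last char: 'a')
  sorted[15] = uoauie$ieoauiiei  (last char: 'i')
Last column: eooiiiui$ueueaai
Original string S is at sorted index 8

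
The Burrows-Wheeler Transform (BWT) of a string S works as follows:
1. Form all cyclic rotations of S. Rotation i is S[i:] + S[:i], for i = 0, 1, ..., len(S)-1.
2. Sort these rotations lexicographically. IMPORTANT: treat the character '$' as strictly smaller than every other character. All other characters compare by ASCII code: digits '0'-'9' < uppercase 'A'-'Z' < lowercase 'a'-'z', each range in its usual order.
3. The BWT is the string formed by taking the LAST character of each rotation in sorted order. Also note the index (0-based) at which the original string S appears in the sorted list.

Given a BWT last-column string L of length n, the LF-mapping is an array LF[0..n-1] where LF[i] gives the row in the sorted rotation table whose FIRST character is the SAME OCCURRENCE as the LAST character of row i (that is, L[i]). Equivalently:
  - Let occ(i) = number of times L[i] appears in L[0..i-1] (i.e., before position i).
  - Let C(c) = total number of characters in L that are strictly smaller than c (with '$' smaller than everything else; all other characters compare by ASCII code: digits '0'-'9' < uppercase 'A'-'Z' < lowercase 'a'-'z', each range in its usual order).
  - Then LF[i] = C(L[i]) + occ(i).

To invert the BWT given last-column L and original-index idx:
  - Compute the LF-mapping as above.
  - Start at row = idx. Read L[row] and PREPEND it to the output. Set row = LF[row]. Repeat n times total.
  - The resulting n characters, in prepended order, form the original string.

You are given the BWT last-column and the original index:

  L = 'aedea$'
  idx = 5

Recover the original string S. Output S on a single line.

Answer: edaea$

Derivation:
LF mapping: 1 4 3 5 2 0
Walk LF starting at row 5, prepending L[row]:
  step 1: row=5, L[5]='$', prepend. Next row=LF[5]=0
  step 2: row=0, L[0]='a', prepend. Next row=LF[0]=1
  step 3: row=1, L[1]='e', prepend. Next row=LF[1]=4
  step 4: row=4, L[4]='a', prepend. Next row=LF[4]=2
  step 5: row=2, L[2]='d', prepend. Next row=LF[2]=3
  step 6: row=3, L[3]='e', prepend. Next row=LF[3]=5
Reversed output: edaea$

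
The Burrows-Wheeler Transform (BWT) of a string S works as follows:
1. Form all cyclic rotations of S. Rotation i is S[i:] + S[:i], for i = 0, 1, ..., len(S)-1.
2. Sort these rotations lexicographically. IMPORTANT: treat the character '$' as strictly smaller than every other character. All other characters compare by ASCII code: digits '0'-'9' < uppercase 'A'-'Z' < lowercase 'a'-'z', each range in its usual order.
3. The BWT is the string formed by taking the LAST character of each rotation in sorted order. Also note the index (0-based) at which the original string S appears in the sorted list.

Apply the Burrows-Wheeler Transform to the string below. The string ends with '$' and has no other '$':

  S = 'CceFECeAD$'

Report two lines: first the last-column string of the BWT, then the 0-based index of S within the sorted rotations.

Answer: De$EAFeCCc
2

Derivation:
All 10 rotations (rotation i = S[i:]+S[:i]):
  rot[0] = CceFECeAD$
  rot[1] = ceFECeAD$C
  rot[2] = eFECeAD$Cc
  rot[3] = FECeAD$Cce
  rot[4] = ECeAD$CceF
  rot[5] = CeAD$CceFE
  rot[6] = eAD$CceFEC
  rot[7] = AD$CceFECe
  rot[8] = D$CceFECeA
  rot[9] = $CceFECeAD
Sorted (with $ < everything):
  sorted[0] = $CceFECeAD  (last char: 'D')
  sorted[1] = AD$CceFECe  (last char: 'e')
  sorted[2] = CceFECeAD$  (last char: '$')
  sorted[3] = CeAD$CceFE  (last char: 'E')
  sorted[4] = D$CceFECeA  (last char: 'A')
  sorted[5] = ECeAD$CceF  (last char: 'F')
  sorted[6] = FECeAD$Cce  (last char: 'e')
  sorted[7] = ceFECeAD$C  (last char: 'C')
  sorted[8] = eAD$CceFEC  (last char: 'C')
  sorted[9] = eFECeAD$Cc  (last char: 'c')
Last column: De$EAFeCCc
Original string S is at sorted index 2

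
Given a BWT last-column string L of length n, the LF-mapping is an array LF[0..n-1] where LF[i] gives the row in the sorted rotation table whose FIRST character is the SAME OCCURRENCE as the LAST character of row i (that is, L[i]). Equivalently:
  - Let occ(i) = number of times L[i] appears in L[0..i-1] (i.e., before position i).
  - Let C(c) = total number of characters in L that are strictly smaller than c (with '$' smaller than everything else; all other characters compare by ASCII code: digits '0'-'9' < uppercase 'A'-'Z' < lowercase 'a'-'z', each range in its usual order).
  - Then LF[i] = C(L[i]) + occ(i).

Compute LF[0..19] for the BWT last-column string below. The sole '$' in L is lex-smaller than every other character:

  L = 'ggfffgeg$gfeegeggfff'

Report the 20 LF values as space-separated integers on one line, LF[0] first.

Char counts: '$':1, 'e':4, 'f':7, 'g':8
C (first-col start): C('$')=0, C('e')=1, C('f')=5, C('g')=12
L[0]='g': occ=0, LF[0]=C('g')+0=12+0=12
L[1]='g': occ=1, LF[1]=C('g')+1=12+1=13
L[2]='f': occ=0, LF[2]=C('f')+0=5+0=5
L[3]='f': occ=1, LF[3]=C('f')+1=5+1=6
L[4]='f': occ=2, LF[4]=C('f')+2=5+2=7
L[5]='g': occ=2, LF[5]=C('g')+2=12+2=14
L[6]='e': occ=0, LF[6]=C('e')+0=1+0=1
L[7]='g': occ=3, LF[7]=C('g')+3=12+3=15
L[8]='$': occ=0, LF[8]=C('$')+0=0+0=0
L[9]='g': occ=4, LF[9]=C('g')+4=12+4=16
L[10]='f': occ=3, LF[10]=C('f')+3=5+3=8
L[11]='e': occ=1, LF[11]=C('e')+1=1+1=2
L[12]='e': occ=2, LF[12]=C('e')+2=1+2=3
L[13]='g': occ=5, LF[13]=C('g')+5=12+5=17
L[14]='e': occ=3, LF[14]=C('e')+3=1+3=4
L[15]='g': occ=6, LF[15]=C('g')+6=12+6=18
L[16]='g': occ=7, LF[16]=C('g')+7=12+7=19
L[17]='f': occ=4, LF[17]=C('f')+4=5+4=9
L[18]='f': occ=5, LF[18]=C('f')+5=5+5=10
L[19]='f': occ=6, LF[19]=C('f')+6=5+6=11

Answer: 12 13 5 6 7 14 1 15 0 16 8 2 3 17 4 18 19 9 10 11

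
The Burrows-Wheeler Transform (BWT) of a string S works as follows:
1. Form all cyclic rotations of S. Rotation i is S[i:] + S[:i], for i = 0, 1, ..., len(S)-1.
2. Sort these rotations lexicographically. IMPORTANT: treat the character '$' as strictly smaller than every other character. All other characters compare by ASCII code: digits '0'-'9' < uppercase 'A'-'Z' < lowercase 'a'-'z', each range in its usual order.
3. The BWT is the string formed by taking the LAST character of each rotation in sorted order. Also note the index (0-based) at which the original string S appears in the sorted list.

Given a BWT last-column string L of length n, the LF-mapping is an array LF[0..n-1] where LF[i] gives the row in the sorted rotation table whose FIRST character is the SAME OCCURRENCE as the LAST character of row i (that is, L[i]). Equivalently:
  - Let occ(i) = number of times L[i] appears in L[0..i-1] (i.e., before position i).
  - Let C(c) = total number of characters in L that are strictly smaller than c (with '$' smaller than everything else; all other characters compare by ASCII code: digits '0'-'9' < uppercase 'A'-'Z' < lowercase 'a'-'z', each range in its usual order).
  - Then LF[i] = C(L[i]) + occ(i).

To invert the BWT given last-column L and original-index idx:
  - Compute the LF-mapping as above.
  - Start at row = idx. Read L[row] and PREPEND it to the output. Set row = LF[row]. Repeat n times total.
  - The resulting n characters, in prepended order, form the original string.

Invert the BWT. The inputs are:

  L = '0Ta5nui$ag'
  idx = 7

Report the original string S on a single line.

LF mapping: 1 3 4 2 8 9 7 0 5 6
Walk LF starting at row 7, prepending L[row]:
  step 1: row=7, L[7]='$', prepend. Next row=LF[7]=0
  step 2: row=0, L[0]='0', prepend. Next row=LF[0]=1
  step 3: row=1, L[1]='T', prepend. Next row=LF[1]=3
  step 4: row=3, L[3]='5', prepend. Next row=LF[3]=2
  step 5: row=2, L[2]='a', prepend. Next row=LF[2]=4
  step 6: row=4, L[4]='n', prepend. Next row=LF[4]=8
  step 7: row=8, L[8]='a', prepend. Next row=LF[8]=5
  step 8: row=5, L[5]='u', prepend. Next row=LF[5]=9
  step 9: row=9, L[9]='g', prepend. Next row=LF[9]=6
  step 10: row=6, L[6]='i', prepend. Next row=LF[6]=7
Reversed output: iguana5T0$

Answer: iguana5T0$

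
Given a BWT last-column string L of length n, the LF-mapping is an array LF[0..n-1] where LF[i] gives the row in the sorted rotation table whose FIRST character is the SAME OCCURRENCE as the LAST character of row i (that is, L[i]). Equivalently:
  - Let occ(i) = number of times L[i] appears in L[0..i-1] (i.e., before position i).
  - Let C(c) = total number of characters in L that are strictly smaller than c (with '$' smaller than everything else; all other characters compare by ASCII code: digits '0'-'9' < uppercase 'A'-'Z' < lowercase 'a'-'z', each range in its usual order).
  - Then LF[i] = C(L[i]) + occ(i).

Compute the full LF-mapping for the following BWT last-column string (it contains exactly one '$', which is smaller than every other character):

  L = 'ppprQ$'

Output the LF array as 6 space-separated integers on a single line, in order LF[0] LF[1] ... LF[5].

Answer: 2 3 4 5 1 0

Derivation:
Char counts: '$':1, 'Q':1, 'p':3, 'r':1
C (first-col start): C('$')=0, C('Q')=1, C('p')=2, C('r')=5
L[0]='p': occ=0, LF[0]=C('p')+0=2+0=2
L[1]='p': occ=1, LF[1]=C('p')+1=2+1=3
L[2]='p': occ=2, LF[2]=C('p')+2=2+2=4
L[3]='r': occ=0, LF[3]=C('r')+0=5+0=5
L[4]='Q': occ=0, LF[4]=C('Q')+0=1+0=1
L[5]='$': occ=0, LF[5]=C('$')+0=0+0=0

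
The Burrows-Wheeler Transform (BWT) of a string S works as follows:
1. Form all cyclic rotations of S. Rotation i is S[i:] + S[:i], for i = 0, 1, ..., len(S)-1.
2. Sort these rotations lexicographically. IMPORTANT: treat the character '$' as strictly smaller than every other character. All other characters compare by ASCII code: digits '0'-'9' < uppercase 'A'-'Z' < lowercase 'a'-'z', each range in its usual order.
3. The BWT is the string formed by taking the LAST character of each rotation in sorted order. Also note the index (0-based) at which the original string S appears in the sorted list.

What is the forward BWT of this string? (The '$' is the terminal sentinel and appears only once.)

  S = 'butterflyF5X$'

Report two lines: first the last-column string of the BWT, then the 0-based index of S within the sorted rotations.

Answer: XFy5$trfetubl
4

Derivation:
All 13 rotations (rotation i = S[i:]+S[:i]):
  rot[0] = butterflyF5X$
  rot[1] = utterflyF5X$b
  rot[2] = tterflyF5X$bu
  rot[3] = terflyF5X$but
  rot[4] = erflyF5X$butt
  rot[5] = rflyF5X$butte
  rot[6] = flyF5X$butter
  rot[7] = lyF5X$butterf
  rot[8] = yF5X$butterfl
  rot[9] = F5X$butterfly
  rot[10] = 5X$butterflyF
  rot[11] = X$butterflyF5
  rot[12] = $butterflyF5X
Sorted (with $ < everything):
  sorted[0] = $butterflyF5X  (last char: 'X')
  sorted[1] = 5X$butterflyF  (last char: 'F')
  sorted[2] = F5X$butterfly  (last char: 'y')
  sorted[3] = X$butterflyF5  (last char: '5')
  sorted[4] = butterflyF5X$  (last char: '$')
  sorted[5] = erflyF5X$butt  (last char: 't')
  sorted[6] = flyF5X$butter  (last char: 'r')
  sorted[7] = lyF5X$butterf  (last char: 'f')
  sorted[8] = rflyF5X$butte  (last char: 'e')
  sorted[9] = terflyF5X$but  (last char: 't')
  sorted[10] = tterflyF5X$bu  (last char: 'u')
  sorted[11] = utterflyF5X$b  (last char: 'b')
  sorted[12] = yF5X$butterfl  (last char: 'l')
Last column: XFy5$trfetubl
Original string S is at sorted index 4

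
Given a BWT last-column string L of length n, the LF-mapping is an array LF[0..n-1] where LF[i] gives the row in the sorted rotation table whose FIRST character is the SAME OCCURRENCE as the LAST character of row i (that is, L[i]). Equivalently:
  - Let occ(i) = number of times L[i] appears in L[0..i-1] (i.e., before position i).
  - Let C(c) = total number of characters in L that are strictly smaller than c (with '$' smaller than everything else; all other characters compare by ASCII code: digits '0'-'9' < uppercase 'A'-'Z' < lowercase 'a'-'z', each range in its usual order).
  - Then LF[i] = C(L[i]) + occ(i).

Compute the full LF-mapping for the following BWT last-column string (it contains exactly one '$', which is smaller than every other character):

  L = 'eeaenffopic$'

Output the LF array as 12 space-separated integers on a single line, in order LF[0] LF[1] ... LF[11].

Answer: 3 4 1 5 9 6 7 10 11 8 2 0

Derivation:
Char counts: '$':1, 'a':1, 'c':1, 'e':3, 'f':2, 'i':1, 'n':1, 'o':1, 'p':1
C (first-col start): C('$')=0, C('a')=1, C('c')=2, C('e')=3, C('f')=6, C('i')=8, C('n')=9, C('o')=10, C('p')=11
L[0]='e': occ=0, LF[0]=C('e')+0=3+0=3
L[1]='e': occ=1, LF[1]=C('e')+1=3+1=4
L[2]='a': occ=0, LF[2]=C('a')+0=1+0=1
L[3]='e': occ=2, LF[3]=C('e')+2=3+2=5
L[4]='n': occ=0, LF[4]=C('n')+0=9+0=9
L[5]='f': occ=0, LF[5]=C('f')+0=6+0=6
L[6]='f': occ=1, LF[6]=C('f')+1=6+1=7
L[7]='o': occ=0, LF[7]=C('o')+0=10+0=10
L[8]='p': occ=0, LF[8]=C('p')+0=11+0=11
L[9]='i': occ=0, LF[9]=C('i')+0=8+0=8
L[10]='c': occ=0, LF[10]=C('c')+0=2+0=2
L[11]='$': occ=0, LF[11]=C('$')+0=0+0=0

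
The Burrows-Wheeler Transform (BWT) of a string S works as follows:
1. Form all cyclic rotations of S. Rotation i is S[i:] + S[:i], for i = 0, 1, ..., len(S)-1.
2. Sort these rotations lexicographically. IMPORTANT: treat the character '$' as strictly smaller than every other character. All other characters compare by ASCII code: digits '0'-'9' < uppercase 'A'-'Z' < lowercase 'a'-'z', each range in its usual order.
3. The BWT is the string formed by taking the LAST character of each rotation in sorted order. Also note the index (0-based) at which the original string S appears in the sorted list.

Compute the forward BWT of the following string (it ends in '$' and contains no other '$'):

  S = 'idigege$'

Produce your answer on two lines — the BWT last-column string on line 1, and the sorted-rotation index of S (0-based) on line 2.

All 8 rotations (rotation i = S[i:]+S[:i]):
  rot[0] = idigege$
  rot[1] = digege$i
  rot[2] = igege$id
  rot[3] = gege$idi
  rot[4] = ege$idig
  rot[5] = ge$idige
  rot[6] = e$idigeg
  rot[7] = $idigege
Sorted (with $ < everything):
  sorted[0] = $idigege  (last char: 'e')
  sorted[1] = digege$i  (last char: 'i')
  sorted[2] = e$idigeg  (last char: 'g')
  sorted[3] = ege$idig  (last char: 'g')
  sorted[4] = ge$idige  (last char: 'e')
  sorted[5] = gege$idi  (last char: 'i')
  sorted[6] = idigege$  (last char: '$')
  sorted[7] = igege$id  (last char: 'd')
Last column: eiggei$d
Original string S is at sorted index 6

Answer: eiggei$d
6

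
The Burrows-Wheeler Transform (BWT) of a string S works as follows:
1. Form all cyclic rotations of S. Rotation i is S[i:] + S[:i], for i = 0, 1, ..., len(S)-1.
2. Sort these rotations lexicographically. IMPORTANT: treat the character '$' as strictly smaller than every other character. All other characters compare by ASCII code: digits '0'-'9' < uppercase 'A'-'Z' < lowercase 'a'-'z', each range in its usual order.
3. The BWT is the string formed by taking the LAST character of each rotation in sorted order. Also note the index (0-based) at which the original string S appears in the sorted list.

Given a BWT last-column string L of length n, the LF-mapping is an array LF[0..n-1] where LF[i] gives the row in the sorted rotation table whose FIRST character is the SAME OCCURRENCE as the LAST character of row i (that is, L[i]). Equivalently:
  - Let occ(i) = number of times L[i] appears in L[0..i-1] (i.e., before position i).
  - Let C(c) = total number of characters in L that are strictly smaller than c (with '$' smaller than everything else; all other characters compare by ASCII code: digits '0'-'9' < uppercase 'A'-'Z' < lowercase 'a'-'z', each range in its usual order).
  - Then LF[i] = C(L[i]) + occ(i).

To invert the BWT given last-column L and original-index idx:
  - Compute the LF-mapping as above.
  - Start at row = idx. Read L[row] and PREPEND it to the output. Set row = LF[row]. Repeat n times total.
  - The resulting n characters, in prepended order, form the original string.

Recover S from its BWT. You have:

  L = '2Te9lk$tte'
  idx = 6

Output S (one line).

LF mapping: 1 3 4 2 7 6 0 8 9 5
Walk LF starting at row 6, prepending L[row]:
  step 1: row=6, L[6]='$', prepend. Next row=LF[6]=0
  step 2: row=0, L[0]='2', prepend. Next row=LF[0]=1
  step 3: row=1, L[1]='T', prepend. Next row=LF[1]=3
  step 4: row=3, L[3]='9', prepend. Next row=LF[3]=2
  step 5: row=2, L[2]='e', prepend. Next row=LF[2]=4
  step 6: row=4, L[4]='l', prepend. Next row=LF[4]=7
  step 7: row=7, L[7]='t', prepend. Next row=LF[7]=8
  step 8: row=8, L[8]='t', prepend. Next row=LF[8]=9
  step 9: row=9, L[9]='e', prepend. Next row=LF[9]=5
  step 10: row=5, L[5]='k', prepend. Next row=LF[5]=6
Reversed output: kettle9T2$

Answer: kettle9T2$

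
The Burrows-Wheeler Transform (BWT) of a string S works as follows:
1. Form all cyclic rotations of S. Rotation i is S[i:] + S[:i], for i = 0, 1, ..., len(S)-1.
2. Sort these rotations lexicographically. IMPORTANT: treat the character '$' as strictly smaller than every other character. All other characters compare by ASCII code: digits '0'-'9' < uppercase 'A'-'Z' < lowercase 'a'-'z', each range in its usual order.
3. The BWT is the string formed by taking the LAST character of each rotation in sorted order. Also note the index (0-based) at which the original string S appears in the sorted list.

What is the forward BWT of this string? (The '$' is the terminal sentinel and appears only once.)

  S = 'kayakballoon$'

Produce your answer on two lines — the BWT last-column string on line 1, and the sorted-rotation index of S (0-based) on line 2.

Answer: nybkk$aaloola
5

Derivation:
All 13 rotations (rotation i = S[i:]+S[:i]):
  rot[0] = kayakballoon$
  rot[1] = ayakballoon$k
  rot[2] = yakballoon$ka
  rot[3] = akballoon$kay
  rot[4] = kballoon$kaya
  rot[5] = balloon$kayak
  rot[6] = alloon$kayakb
  rot[7] = lloon$kayakba
  rot[8] = loon$kayakbal
  rot[9] = oon$kayakball
  rot[10] = on$kayakballo
  rot[11] = n$kayakballoo
  rot[12] = $kayakballoon
Sorted (with $ < everything):
  sorted[0] = $kayakballoon  (last char: 'n')
  sorted[1] = akballoon$kay  (last char: 'y')
  sorted[2] = alloon$kayakb  (last char: 'b')
  sorted[3] = ayakballoon$k  (last char: 'k')
  sorted[4] = balloon$kayak  (last char: 'k')
  sorted[5] = kayakballoon$  (last char: '$')
  sorted[6] = kballoon$kaya  (last char: 'a')
  sorted[7] = lloon$kayakba  (last char: 'a')
  sorted[8] = loon$kayakbal  (last char: 'l')
  sorted[9] = n$kayakballoo  (last char: 'o')
  sorted[10] = on$kayakballo  (last char: 'o')
  sorted[11] = oon$kayakball  (last char: 'l')
  sorted[12] = yakballoon$ka  (last char: 'a')
Last column: nybkk$aaloola
Original string S is at sorted index 5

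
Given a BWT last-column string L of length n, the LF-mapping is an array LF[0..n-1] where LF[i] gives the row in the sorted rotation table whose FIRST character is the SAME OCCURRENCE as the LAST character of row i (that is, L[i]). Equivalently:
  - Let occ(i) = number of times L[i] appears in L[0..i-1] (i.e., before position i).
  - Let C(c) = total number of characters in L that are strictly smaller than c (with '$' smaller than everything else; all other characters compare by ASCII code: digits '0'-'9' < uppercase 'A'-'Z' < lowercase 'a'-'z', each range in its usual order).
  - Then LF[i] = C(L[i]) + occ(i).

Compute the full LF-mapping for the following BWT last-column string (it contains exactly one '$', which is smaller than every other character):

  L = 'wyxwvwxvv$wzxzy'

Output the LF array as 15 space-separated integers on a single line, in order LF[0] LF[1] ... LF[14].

Char counts: '$':1, 'v':3, 'w':4, 'x':3, 'y':2, 'z':2
C (first-col start): C('$')=0, C('v')=1, C('w')=4, C('x')=8, C('y')=11, C('z')=13
L[0]='w': occ=0, LF[0]=C('w')+0=4+0=4
L[1]='y': occ=0, LF[1]=C('y')+0=11+0=11
L[2]='x': occ=0, LF[2]=C('x')+0=8+0=8
L[3]='w': occ=1, LF[3]=C('w')+1=4+1=5
L[4]='v': occ=0, LF[4]=C('v')+0=1+0=1
L[5]='w': occ=2, LF[5]=C('w')+2=4+2=6
L[6]='x': occ=1, LF[6]=C('x')+1=8+1=9
L[7]='v': occ=1, LF[7]=C('v')+1=1+1=2
L[8]='v': occ=2, LF[8]=C('v')+2=1+2=3
L[9]='$': occ=0, LF[9]=C('$')+0=0+0=0
L[10]='w': occ=3, LF[10]=C('w')+3=4+3=7
L[11]='z': occ=0, LF[11]=C('z')+0=13+0=13
L[12]='x': occ=2, LF[12]=C('x')+2=8+2=10
L[13]='z': occ=1, LF[13]=C('z')+1=13+1=14
L[14]='y': occ=1, LF[14]=C('y')+1=11+1=12

Answer: 4 11 8 5 1 6 9 2 3 0 7 13 10 14 12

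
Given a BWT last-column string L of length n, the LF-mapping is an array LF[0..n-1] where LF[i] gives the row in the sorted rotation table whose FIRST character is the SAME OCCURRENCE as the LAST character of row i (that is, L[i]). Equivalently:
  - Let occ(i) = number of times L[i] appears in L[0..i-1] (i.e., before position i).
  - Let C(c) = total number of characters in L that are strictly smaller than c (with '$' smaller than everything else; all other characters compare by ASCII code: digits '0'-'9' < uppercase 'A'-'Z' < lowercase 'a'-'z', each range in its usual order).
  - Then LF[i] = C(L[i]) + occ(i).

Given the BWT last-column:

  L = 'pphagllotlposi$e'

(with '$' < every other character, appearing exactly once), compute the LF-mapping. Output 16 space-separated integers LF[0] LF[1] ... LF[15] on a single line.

Char counts: '$':1, 'a':1, 'e':1, 'g':1, 'h':1, 'i':1, 'l':3, 'o':2, 'p':3, 's':1, 't':1
C (first-col start): C('$')=0, C('a')=1, C('e')=2, C('g')=3, C('h')=4, C('i')=5, C('l')=6, C('o')=9, C('p')=11, C('s')=14, C('t')=15
L[0]='p': occ=0, LF[0]=C('p')+0=11+0=11
L[1]='p': occ=1, LF[1]=C('p')+1=11+1=12
L[2]='h': occ=0, LF[2]=C('h')+0=4+0=4
L[3]='a': occ=0, LF[3]=C('a')+0=1+0=1
L[4]='g': occ=0, LF[4]=C('g')+0=3+0=3
L[5]='l': occ=0, LF[5]=C('l')+0=6+0=6
L[6]='l': occ=1, LF[6]=C('l')+1=6+1=7
L[7]='o': occ=0, LF[7]=C('o')+0=9+0=9
L[8]='t': occ=0, LF[8]=C('t')+0=15+0=15
L[9]='l': occ=2, LF[9]=C('l')+2=6+2=8
L[10]='p': occ=2, LF[10]=C('p')+2=11+2=13
L[11]='o': occ=1, LF[11]=C('o')+1=9+1=10
L[12]='s': occ=0, LF[12]=C('s')+0=14+0=14
L[13]='i': occ=0, LF[13]=C('i')+0=5+0=5
L[14]='$': occ=0, LF[14]=C('$')+0=0+0=0
L[15]='e': occ=0, LF[15]=C('e')+0=2+0=2

Answer: 11 12 4 1 3 6 7 9 15 8 13 10 14 5 0 2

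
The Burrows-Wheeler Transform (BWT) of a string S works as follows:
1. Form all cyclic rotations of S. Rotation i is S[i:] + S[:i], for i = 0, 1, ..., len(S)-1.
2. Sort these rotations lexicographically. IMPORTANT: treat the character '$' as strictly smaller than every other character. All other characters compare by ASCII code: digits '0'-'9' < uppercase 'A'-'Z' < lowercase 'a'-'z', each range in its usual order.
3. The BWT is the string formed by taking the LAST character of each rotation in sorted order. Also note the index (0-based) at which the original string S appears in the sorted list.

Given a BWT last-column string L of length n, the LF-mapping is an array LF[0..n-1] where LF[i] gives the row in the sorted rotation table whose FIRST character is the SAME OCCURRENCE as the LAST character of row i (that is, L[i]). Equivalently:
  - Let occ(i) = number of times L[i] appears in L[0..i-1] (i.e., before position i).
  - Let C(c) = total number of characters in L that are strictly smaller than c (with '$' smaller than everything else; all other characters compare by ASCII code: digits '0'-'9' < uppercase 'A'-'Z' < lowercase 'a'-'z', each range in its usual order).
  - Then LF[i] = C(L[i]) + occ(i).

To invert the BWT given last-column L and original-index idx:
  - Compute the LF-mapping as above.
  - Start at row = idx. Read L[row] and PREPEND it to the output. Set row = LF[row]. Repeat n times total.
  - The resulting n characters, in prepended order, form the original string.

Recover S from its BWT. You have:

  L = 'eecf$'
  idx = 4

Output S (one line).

LF mapping: 2 3 1 4 0
Walk LF starting at row 4, prepending L[row]:
  step 1: row=4, L[4]='$', prepend. Next row=LF[4]=0
  step 2: row=0, L[0]='e', prepend. Next row=LF[0]=2
  step 3: row=2, L[2]='c', prepend. Next row=LF[2]=1
  step 4: row=1, L[1]='e', prepend. Next row=LF[1]=3
  step 5: row=3, L[3]='f', prepend. Next row=LF[3]=4
Reversed output: fece$

Answer: fece$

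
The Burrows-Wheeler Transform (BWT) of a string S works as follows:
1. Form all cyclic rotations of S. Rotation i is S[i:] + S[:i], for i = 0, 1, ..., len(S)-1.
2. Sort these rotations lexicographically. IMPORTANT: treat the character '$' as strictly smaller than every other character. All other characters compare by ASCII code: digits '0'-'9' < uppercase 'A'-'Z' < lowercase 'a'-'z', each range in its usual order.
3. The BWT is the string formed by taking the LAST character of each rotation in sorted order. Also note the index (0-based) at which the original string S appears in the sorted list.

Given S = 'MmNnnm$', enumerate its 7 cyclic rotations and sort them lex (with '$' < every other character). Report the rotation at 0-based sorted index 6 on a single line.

All 7 rotations (rotation i = S[i:]+S[:i]):
  rot[0] = MmNnnm$
  rot[1] = mNnnm$M
  rot[2] = Nnnm$Mm
  rot[3] = nnm$MmN
  rot[4] = nm$MmNn
  rot[5] = m$MmNnn
  rot[6] = $MmNnnm
Sorted (with $ < everything):
  sorted[0] = $MmNnnm
  sorted[1] = MmNnnm$
  sorted[2] = Nnnm$Mm
  sorted[3] = m$MmNnn
  sorted[4] = mNnnm$M
  sorted[5] = nm$MmNn
  sorted[6] = nnm$MmN
sorted[6] = nnm$MmN

Answer: nnm$MmN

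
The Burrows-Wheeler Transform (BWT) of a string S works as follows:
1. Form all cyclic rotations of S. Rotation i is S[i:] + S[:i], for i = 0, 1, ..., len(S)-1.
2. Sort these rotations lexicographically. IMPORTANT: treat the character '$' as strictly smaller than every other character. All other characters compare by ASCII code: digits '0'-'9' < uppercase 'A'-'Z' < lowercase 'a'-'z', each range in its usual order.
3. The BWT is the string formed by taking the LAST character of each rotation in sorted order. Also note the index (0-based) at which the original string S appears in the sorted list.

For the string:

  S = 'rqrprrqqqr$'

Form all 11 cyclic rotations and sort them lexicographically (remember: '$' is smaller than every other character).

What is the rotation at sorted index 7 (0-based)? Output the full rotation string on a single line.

All 11 rotations (rotation i = S[i:]+S[:i]):
  rot[0] = rqrprrqqqr$
  rot[1] = qrprrqqqr$r
  rot[2] = rprrqqqr$rq
  rot[3] = prrqqqr$rqr
  rot[4] = rrqqqr$rqrp
  rot[5] = rqqqr$rqrpr
  rot[6] = qqqr$rqrprr
  rot[7] = qqr$rqrprrq
  rot[8] = qr$rqrprrqq
  rot[9] = r$rqrprrqqq
  rot[10] = $rqrprrqqqr
Sorted (with $ < everything):
  sorted[0] = $rqrprrqqqr
  sorted[1] = prrqqqr$rqr
  sorted[2] = qqqr$rqrprr
  sorted[3] = qqr$rqrprrq
  sorted[4] = qr$rqrprrqq
  sorted[5] = qrprrqqqr$r
  sorted[6] = r$rqrprrqqq
  sorted[7] = rprrqqqr$rq
  sorted[8] = rqqqr$rqrpr
  sorted[9] = rqrprrqqqr$
  sorted[10] = rrqqqr$rqrp
sorted[7] = rprrqqqr$rq

Answer: rprrqqqr$rq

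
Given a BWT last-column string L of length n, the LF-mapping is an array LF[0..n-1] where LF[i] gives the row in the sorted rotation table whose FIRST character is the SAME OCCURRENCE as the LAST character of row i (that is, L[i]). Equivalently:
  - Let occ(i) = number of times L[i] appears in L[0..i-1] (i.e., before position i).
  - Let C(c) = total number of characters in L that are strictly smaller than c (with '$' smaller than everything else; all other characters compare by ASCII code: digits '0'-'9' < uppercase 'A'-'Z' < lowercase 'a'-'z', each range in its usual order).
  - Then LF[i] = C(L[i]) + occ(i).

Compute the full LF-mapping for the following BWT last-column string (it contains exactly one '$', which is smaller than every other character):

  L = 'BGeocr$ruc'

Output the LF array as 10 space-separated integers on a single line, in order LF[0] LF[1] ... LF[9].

Char counts: '$':1, 'B':1, 'G':1, 'c':2, 'e':1, 'o':1, 'r':2, 'u':1
C (first-col start): C('$')=0, C('B')=1, C('G')=2, C('c')=3, C('e')=5, C('o')=6, C('r')=7, C('u')=9
L[0]='B': occ=0, LF[0]=C('B')+0=1+0=1
L[1]='G': occ=0, LF[1]=C('G')+0=2+0=2
L[2]='e': occ=0, LF[2]=C('e')+0=5+0=5
L[3]='o': occ=0, LF[3]=C('o')+0=6+0=6
L[4]='c': occ=0, LF[4]=C('c')+0=3+0=3
L[5]='r': occ=0, LF[5]=C('r')+0=7+0=7
L[6]='$': occ=0, LF[6]=C('$')+0=0+0=0
L[7]='r': occ=1, LF[7]=C('r')+1=7+1=8
L[8]='u': occ=0, LF[8]=C('u')+0=9+0=9
L[9]='c': occ=1, LF[9]=C('c')+1=3+1=4

Answer: 1 2 5 6 3 7 0 8 9 4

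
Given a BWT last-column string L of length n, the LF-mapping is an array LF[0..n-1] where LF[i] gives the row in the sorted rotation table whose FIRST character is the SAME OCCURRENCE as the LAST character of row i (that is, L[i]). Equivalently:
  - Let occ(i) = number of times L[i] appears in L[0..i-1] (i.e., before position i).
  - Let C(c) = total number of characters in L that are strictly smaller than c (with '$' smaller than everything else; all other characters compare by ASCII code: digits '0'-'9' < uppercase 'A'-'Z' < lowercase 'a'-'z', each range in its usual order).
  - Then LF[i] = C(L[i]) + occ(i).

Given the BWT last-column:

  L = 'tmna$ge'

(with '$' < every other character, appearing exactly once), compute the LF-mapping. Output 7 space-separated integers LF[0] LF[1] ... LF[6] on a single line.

Answer: 6 4 5 1 0 3 2

Derivation:
Char counts: '$':1, 'a':1, 'e':1, 'g':1, 'm':1, 'n':1, 't':1
C (first-col start): C('$')=0, C('a')=1, C('e')=2, C('g')=3, C('m')=4, C('n')=5, C('t')=6
L[0]='t': occ=0, LF[0]=C('t')+0=6+0=6
L[1]='m': occ=0, LF[1]=C('m')+0=4+0=4
L[2]='n': occ=0, LF[2]=C('n')+0=5+0=5
L[3]='a': occ=0, LF[3]=C('a')+0=1+0=1
L[4]='$': occ=0, LF[4]=C('$')+0=0+0=0
L[5]='g': occ=0, LF[5]=C('g')+0=3+0=3
L[6]='e': occ=0, LF[6]=C('e')+0=2+0=2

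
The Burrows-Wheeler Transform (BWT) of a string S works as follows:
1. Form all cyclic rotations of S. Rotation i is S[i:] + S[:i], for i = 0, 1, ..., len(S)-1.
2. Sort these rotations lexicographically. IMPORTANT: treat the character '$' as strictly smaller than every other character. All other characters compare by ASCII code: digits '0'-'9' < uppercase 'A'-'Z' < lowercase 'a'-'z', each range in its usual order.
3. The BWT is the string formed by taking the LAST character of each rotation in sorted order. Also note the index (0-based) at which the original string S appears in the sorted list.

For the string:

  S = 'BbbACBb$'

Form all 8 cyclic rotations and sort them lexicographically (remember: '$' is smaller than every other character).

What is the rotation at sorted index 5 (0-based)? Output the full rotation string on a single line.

All 8 rotations (rotation i = S[i:]+S[:i]):
  rot[0] = BbbACBb$
  rot[1] = bbACBb$B
  rot[2] = bACBb$Bb
  rot[3] = ACBb$Bbb
  rot[4] = CBb$BbbA
  rot[5] = Bb$BbbAC
  rot[6] = b$BbbACB
  rot[7] = $BbbACBb
Sorted (with $ < everything):
  sorted[0] = $BbbACBb
  sorted[1] = ACBb$Bbb
  sorted[2] = Bb$BbbAC
  sorted[3] = BbbACBb$
  sorted[4] = CBb$BbbA
  sorted[5] = b$BbbACB
  sorted[6] = bACBb$Bb
  sorted[7] = bbACBb$B
sorted[5] = b$BbbACB

Answer: b$BbbACB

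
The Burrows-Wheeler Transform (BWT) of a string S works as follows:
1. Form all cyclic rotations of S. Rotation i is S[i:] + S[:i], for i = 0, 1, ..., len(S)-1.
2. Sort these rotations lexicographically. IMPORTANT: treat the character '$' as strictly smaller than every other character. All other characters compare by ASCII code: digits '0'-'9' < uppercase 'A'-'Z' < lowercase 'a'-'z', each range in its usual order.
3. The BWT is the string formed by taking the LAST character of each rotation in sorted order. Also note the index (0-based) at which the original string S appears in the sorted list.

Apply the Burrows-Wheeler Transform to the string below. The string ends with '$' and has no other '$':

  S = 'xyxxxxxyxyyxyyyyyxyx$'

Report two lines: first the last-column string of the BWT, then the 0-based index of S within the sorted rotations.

All 21 rotations (rotation i = S[i:]+S[:i]):
  rot[0] = xyxxxxxyxyyxyyyyyxyx$
  rot[1] = yxxxxxyxyyxyyyyyxyx$x
  rot[2] = xxxxxyxyyxyyyyyxyx$xy
  rot[3] = xxxxyxyyxyyyyyxyx$xyx
  rot[4] = xxxyxyyxyyyyyxyx$xyxx
  rot[5] = xxyxyyxyyyyyxyx$xyxxx
  rot[6] = xyxyyxyyyyyxyx$xyxxxx
  rot[7] = yxyyxyyyyyxyx$xyxxxxx
  rot[8] = xyyxyyyyyxyx$xyxxxxxy
  rot[9] = yyxyyyyyxyx$xyxxxxxyx
  rot[10] = yxyyyyyxyx$xyxxxxxyxy
  rot[11] = xyyyyyxyx$xyxxxxxyxyy
  rot[12] = yyyyyxyx$xyxxxxxyxyyx
  rot[13] = yyyyxyx$xyxxxxxyxyyxy
  rot[14] = yyyxyx$xyxxxxxyxyyxyy
  rot[15] = yyxyx$xyxxxxxyxyyxyyy
  rot[16] = yxyx$xyxxxxxyxyyxyyyy
  rot[17] = xyx$xyxxxxxyxyyxyyyyy
  rot[18] = yx$xyxxxxxyxyyxyyyyyx
  rot[19] = x$xyxxxxxyxyyxyyyyyxy
  rot[20] = $xyxxxxxyxyyxyyyyyxyx
Sorted (with $ < everything):
  sorted[0] = $xyxxxxxyxyyxyyyyyxyx  (last char: 'x')
  sorted[1] = x$xyxxxxxyxyyxyyyyyxy  (last char: 'y')
  sorted[2] = xxxxxyxyyxyyyyyxyx$xy  (last char: 'y')
  sorted[3] = xxxxyxyyxyyyyyxyx$xyx  (last char: 'x')
  sorted[4] = xxxyxyyxyyyyyxyx$xyxx  (last char: 'x')
  sorted[5] = xxyxyyxyyyyyxyx$xyxxx  (last char: 'x')
  sorted[6] = xyx$xyxxxxxyxyyxyyyyy  (last char: 'y')
  sorted[7] = xyxxxxxyxyyxyyyyyxyx$  (last char: '$')
  sorted[8] = xyxyyxyyyyyxyx$xyxxxx  (last char: 'x')
  sorted[9] = xyyxyyyyyxyx$xyxxxxxy  (last char: 'y')
  sorted[10] = xyyyyyxyx$xyxxxxxyxyy  (last char: 'y')
  sorted[11] = yx$xyxxxxxyxyyxyyyyyx  (last char: 'x')
  sorted[12] = yxxxxxyxyyxyyyyyxyx$x  (last char: 'x')
  sorted[13] = yxyx$xyxxxxxyxyyxyyyy  (last char: 'y')
  sorted[14] = yxyyxyyyyyxyx$xyxxxxx  (last char: 'x')
  sorted[15] = yxyyyyyxyx$xyxxxxxyxy  (last char: 'y')
  sorted[16] = yyxyx$xyxxxxxyxyyxyyy  (last char: 'y')
  sorted[17] = yyxyyyyyxyx$xyxxxxxyx  (last char: 'x')
  sorted[18] = yyyxyx$xyxxxxxyxyyxyy  (last char: 'y')
  sorted[19] = yyyyxyx$xyxxxxxyxyyxy  (last char: 'y')
  sorted[20] = yyyyyxyx$xyxxxxxyxyyx  (last char: 'x')
Last column: xyyxxxy$xyyxxyxyyxyyx
Original string S is at sorted index 7

Answer: xyyxxxy$xyyxxyxyyxyyx
7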